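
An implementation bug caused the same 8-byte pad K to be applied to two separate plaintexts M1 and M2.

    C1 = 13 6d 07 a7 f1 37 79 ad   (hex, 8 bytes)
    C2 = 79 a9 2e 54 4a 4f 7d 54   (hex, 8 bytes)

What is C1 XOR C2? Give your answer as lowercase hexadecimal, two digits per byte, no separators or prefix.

C1 ⊕ C2 = (M1 ⊕ K) ⊕ (M2 ⊕ K) = M1 ⊕ M2 — the shared key cancels under XOR.
byte 0: 00010011 xor 01111001 = 01101010
byte 1: 01101101 xor 10101001 = 11000100
byte 2: 00000111 xor 00101110 = 00101001
byte 3: 10100111 xor 01010100 = 11110011
byte 4: 11110001 xor 01001010 = 10111011
byte 5: 00110111 xor 01001111 = 01111000
byte 6: 01111001 xor 01111101 = 00000100
byte 7: 10101101 xor 01010100 = 11111001

6ac429f3bb7804f9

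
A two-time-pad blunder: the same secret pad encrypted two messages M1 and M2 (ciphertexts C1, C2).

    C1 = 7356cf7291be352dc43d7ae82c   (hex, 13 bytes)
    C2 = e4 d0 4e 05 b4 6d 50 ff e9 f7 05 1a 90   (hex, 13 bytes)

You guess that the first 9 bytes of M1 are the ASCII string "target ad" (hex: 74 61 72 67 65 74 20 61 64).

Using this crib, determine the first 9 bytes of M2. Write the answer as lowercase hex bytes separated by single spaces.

First, C1 ⊕ C2 = (M1 ⊕ K) ⊕ (M2 ⊕ K) = M1 ⊕ M2, so the key drops out. Then M2 = (M1 ⊕ M2) ⊕ M1 over the first 9 bytes.
byte 0: (73 xor e4) xor 74 = 97 xor 74 = e3
byte 1: (56 xor d0) xor 61 = 86 xor 61 = e7
byte 2: (cf xor 4e) xor 72 = 81 xor 72 = f3
byte 3: (72 xor 05) xor 67 = 77 xor 67 = 10
byte 4: (91 xor b4) xor 65 = 25 xor 65 = 40
byte 5: (be xor 6d) xor 74 = d3 xor 74 = a7
byte 6: (35 xor 50) xor 20 = 65 xor 20 = 45
byte 7: (2d xor ff) xor 61 = d2 xor 61 = b3
byte 8: (c4 xor e9) xor 64 = 2d xor 64 = 49

e3 e7 f3 10 40 a7 45 b3 49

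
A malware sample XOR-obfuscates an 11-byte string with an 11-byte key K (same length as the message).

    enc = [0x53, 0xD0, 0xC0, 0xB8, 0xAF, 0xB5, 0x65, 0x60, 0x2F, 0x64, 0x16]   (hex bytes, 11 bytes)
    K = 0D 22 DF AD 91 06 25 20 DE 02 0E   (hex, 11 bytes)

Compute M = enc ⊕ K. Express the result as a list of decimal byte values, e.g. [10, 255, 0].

[94, 242, 31, 21, 62, 179, 64, 64, 241, 102, 24]

XOR is its own inverse, so applying the key byte-wise gives the result directly.
 83 XOR  13 =  94
208 XOR  34 = 242
192 XOR 223 =  31
184 XOR 173 =  21
175 XOR 145 =  62
181 XOR   6 = 179
101 XOR  37 =  64
 96 XOR  32 =  64
 47 XOR 222 = 241
100 XOR   2 = 102
 22 XOR  14 =  24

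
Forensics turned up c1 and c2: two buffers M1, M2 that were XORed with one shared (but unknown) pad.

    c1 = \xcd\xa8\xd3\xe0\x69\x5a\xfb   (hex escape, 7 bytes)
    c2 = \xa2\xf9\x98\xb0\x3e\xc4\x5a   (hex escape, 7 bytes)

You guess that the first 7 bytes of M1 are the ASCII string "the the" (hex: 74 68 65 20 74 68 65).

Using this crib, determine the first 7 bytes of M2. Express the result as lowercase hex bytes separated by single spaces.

First, c1 ⊕ c2 = (M1 ⊕ K) ⊕ (M2 ⊕ K) = M1 ⊕ M2, so the key drops out. Then M2 = (M1 ⊕ M2) ⊕ M1 over the first 7 bytes.
byte 0: (cd xor a2) xor 74 = 6f xor 74 = 1b
byte 1: (a8 xor f9) xor 68 = 51 xor 68 = 39
byte 2: (d3 xor 98) xor 65 = 4b xor 65 = 2e
byte 3: (e0 xor b0) xor 20 = 50 xor 20 = 70
byte 4: (69 xor 3e) xor 74 = 57 xor 74 = 23
byte 5: (5a xor c4) xor 68 = 9e xor 68 = f6
byte 6: (fb xor 5a) xor 65 = a1 xor 65 = c4

1b 39 2e 70 23 f6 c4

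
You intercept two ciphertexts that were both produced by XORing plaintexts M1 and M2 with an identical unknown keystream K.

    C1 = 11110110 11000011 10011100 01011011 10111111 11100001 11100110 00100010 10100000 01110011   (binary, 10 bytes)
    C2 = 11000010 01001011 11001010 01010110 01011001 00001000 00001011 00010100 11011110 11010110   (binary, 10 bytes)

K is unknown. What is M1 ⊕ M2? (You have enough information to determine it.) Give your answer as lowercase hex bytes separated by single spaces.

34 88 56 0d e6 e9 ed 36 7e a5

C1 ⊕ C2 = (M1 ⊕ K) ⊕ (M2 ⊕ K) = M1 ⊕ M2 — the shared key cancels under XOR.
11110110 xor 11000010 = 00110100
11000011 xor 01001011 = 10001000
10011100 xor 11001010 = 01010110
01011011 xor 01010110 = 00001101
10111111 xor 01011001 = 11100110
11100001 xor 00001000 = 11101001
11100110 xor 00001011 = 11101101
00100010 xor 00010100 = 00110110
10100000 xor 11011110 = 01111110
01110011 xor 11010110 = 10100101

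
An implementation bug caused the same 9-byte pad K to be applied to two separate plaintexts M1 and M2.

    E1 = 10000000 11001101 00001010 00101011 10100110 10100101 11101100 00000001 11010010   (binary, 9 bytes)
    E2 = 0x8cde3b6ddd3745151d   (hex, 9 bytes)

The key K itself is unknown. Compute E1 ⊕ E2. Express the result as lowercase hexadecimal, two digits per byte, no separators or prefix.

0c1331467b92a914cf

E1 ⊕ E2 = (M1 ⊕ K) ⊕ (M2 ⊕ K) = M1 ⊕ M2 — the shared key cancels under XOR.
80 ^ 8c = 0c
cd ^ de = 13
0a ^ 3b = 31
2b ^ 6d = 46
a6 ^ dd = 7b
a5 ^ 37 = 92
ec ^ 45 = a9
01 ^ 15 = 14
d2 ^ 1d = cf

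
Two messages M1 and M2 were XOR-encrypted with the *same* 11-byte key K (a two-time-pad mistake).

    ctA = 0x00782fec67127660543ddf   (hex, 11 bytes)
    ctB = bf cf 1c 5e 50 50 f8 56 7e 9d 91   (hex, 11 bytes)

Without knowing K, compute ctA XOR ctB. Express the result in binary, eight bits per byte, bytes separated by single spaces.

10111111 10110111 00110011 10110010 00110111 01000010 10001110 00110110 00101010 10100000 01001110

ctA ⊕ ctB = (M1 ⊕ K) ⊕ (M2 ⊕ K) = M1 ⊕ M2 — the shared key cancels under XOR.
00 ⊕ bf = bf
78 ⊕ cf = b7
2f ⊕ 1c = 33
ec ⊕ 5e = b2
67 ⊕ 50 = 37
12 ⊕ 50 = 42
76 ⊕ f8 = 8e
60 ⊕ 56 = 36
54 ⊕ 7e = 2a
3d ⊕ 9d = a0
df ⊕ 91 = 4e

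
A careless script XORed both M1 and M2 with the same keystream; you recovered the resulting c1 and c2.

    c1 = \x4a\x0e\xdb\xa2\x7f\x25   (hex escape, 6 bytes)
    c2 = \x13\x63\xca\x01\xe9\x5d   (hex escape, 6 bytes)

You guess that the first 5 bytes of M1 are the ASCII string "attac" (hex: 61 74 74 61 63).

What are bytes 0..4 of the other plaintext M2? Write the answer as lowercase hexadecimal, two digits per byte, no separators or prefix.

First, c1 ⊕ c2 = (M1 ⊕ K) ⊕ (M2 ⊕ K) = M1 ⊕ M2, so the key drops out. Then M2 = (M1 ⊕ M2) ⊕ M1 over the first 5 bytes.
byte 0: (4a XOR 13) XOR 61 = 59 XOR 61 = 38
byte 1: (0e XOR 63) XOR 74 = 6d XOR 74 = 19
byte 2: (db XOR ca) XOR 74 = 11 XOR 74 = 65
byte 3: (a2 XOR 01) XOR 61 = a3 XOR 61 = c2
byte 4: (7f XOR e9) XOR 63 = 96 XOR 63 = f5

381965c2f5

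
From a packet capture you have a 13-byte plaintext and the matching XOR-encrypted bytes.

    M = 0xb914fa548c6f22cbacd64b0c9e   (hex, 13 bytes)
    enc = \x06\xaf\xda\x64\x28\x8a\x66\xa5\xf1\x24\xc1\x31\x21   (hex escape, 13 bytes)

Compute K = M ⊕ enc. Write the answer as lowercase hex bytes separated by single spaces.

Since enc = M ⊕ K, XORing both sides with M gives K = M ⊕ enc.
b9 xor 06 = bf
14 xor af = bb
fa xor da = 20
54 xor 64 = 30
8c xor 28 = a4
6f xor 8a = e5
22 xor 66 = 44
cb xor a5 = 6e
ac xor f1 = 5d
d6 xor 24 = f2
4b xor c1 = 8a
0c xor 31 = 3d
9e xor 21 = bf

bf bb 20 30 a4 e5 44 6e 5d f2 8a 3d bf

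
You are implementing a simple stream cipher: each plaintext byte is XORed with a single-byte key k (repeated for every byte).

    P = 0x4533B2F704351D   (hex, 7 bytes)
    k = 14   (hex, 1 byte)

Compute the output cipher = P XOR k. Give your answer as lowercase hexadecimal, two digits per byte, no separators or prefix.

5127a6e3102109

The 1-byte key repeats, so the effective keystream is 14 14 14 14 14 14 14.
byte 0: 45 XOR 14 = 51
byte 1: 33 XOR 14 = 27
byte 2: b2 XOR 14 = a6
byte 3: f7 XOR 14 = e3
byte 4: 04 XOR 14 = 10
byte 5: 35 XOR 14 = 21
byte 6: 1d XOR 14 = 09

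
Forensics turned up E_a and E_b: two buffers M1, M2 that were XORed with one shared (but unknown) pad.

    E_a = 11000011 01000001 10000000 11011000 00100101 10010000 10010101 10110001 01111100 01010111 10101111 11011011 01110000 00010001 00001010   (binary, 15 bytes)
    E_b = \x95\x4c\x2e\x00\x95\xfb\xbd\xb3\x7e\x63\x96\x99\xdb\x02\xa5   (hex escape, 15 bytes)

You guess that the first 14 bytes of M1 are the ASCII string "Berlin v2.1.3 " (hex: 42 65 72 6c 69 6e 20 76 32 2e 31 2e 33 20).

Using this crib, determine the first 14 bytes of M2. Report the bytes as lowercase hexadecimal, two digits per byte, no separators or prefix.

1468dcb4d9050874301a086c9833

First, E_a ⊕ E_b = (M1 ⊕ K) ⊕ (M2 ⊕ K) = M1 ⊕ M2, so the key drops out. Then M2 = (M1 ⊕ M2) ⊕ M1 over the first 14 bytes.
byte 0: (c3 XOR 95) XOR 42 = 56 XOR 42 = 14
byte 1: (41 XOR 4c) XOR 65 = 0d XOR 65 = 68
byte 2: (80 XOR 2e) XOR 72 = ae XOR 72 = dc
byte 3: (d8 XOR 00) XOR 6c = d8 XOR 6c = b4
byte 4: (25 XOR 95) XOR 69 = b0 XOR 69 = d9
byte 5: (90 XOR fb) XOR 6e = 6b XOR 6e = 05
byte 6: (95 XOR bd) XOR 20 = 28 XOR 20 = 08
byte 7: (b1 XOR b3) XOR 76 = 02 XOR 76 = 74
byte 8: (7c XOR 7e) XOR 32 = 02 XOR 32 = 30
byte 9: (57 XOR 63) XOR 2e = 34 XOR 2e = 1a
byte 10: (af XOR 96) XOR 31 = 39 XOR 31 = 08
byte 11: (db XOR 99) XOR 2e = 42 XOR 2e = 6c
byte 12: (70 XOR db) XOR 33 = ab XOR 33 = 98
byte 13: (11 XOR 02) XOR 20 = 13 XOR 20 = 33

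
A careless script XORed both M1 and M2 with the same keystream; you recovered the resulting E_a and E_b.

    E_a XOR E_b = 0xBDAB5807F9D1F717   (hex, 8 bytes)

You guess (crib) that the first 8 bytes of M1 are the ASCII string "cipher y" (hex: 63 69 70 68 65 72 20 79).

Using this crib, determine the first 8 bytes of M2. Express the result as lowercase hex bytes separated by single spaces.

Since E_a ⊕ E_b = M1 ⊕ M2, XORing with the guessed M1 bytes yields the corresponding M2 bytes: M2 = (E_a ⊕ E_b) ⊕ M1.
byte 0: 10111101 ^ 01100011 = 11011110
byte 1: 10101011 ^ 01101001 = 11000010
byte 2: 01011000 ^ 01110000 = 00101000
byte 3: 00000111 ^ 01101000 = 01101111
byte 4: 11111001 ^ 01100101 = 10011100
byte 5: 11010001 ^ 01110010 = 10100011
byte 6: 11110111 ^ 00100000 = 11010111
byte 7: 00010111 ^ 01111001 = 01101110

de c2 28 6f 9c a3 d7 6e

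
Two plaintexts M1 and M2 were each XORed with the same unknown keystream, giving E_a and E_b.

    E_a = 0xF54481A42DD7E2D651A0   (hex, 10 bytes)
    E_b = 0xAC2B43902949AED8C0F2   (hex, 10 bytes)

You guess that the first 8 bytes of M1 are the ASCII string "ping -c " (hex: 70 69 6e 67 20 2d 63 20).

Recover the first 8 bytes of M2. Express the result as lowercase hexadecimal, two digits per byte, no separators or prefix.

2906ac5324b32f2e

First, E_a ⊕ E_b = (M1 ⊕ K) ⊕ (M2 ⊕ K) = M1 ⊕ M2, so the key drops out. Then M2 = (M1 ⊕ M2) ⊕ M1 over the first 8 bytes.
byte 0: (f5 xor ac) xor 70 = 59 xor 70 = 29
byte 1: (44 xor 2b) xor 69 = 6f xor 69 = 06
byte 2: (81 xor 43) xor 6e = c2 xor 6e = ac
byte 3: (a4 xor 90) xor 67 = 34 xor 67 = 53
byte 4: (2d xor 29) xor 20 = 04 xor 20 = 24
byte 5: (d7 xor 49) xor 2d = 9e xor 2d = b3
byte 6: (e2 xor ae) xor 63 = 4c xor 63 = 2f
byte 7: (d6 xor d8) xor 20 = 0e xor 20 = 2e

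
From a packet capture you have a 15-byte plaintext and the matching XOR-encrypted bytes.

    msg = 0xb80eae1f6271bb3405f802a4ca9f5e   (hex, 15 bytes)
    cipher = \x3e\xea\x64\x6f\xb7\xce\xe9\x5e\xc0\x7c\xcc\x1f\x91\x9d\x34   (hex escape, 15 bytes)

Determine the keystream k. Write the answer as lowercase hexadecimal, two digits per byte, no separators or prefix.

86e4ca70d5bf526ac584cebb5b026a

Since cipher = msg ⊕ k, XORing both sides with msg gives k = msg ⊕ cipher.
10111000 ⊕ 00111110 = 10000110
00001110 ⊕ 11101010 = 11100100
10101110 ⊕ 01100100 = 11001010
00011111 ⊕ 01101111 = 01110000
01100010 ⊕ 10110111 = 11010101
01110001 ⊕ 11001110 = 10111111
10111011 ⊕ 11101001 = 01010010
00110100 ⊕ 01011110 = 01101010
00000101 ⊕ 11000000 = 11000101
11111000 ⊕ 01111100 = 10000100
00000010 ⊕ 11001100 = 11001110
10100100 ⊕ 00011111 = 10111011
11001010 ⊕ 10010001 = 01011011
10011111 ⊕ 10011101 = 00000010
01011110 ⊕ 00110100 = 01101010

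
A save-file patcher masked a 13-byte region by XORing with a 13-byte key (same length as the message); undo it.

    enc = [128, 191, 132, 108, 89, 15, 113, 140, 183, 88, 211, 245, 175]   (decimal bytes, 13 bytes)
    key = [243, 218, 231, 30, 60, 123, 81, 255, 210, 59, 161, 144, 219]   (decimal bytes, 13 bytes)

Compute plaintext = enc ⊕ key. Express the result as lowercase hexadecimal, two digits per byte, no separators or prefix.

XOR is its own inverse, so applying the key byte-wise gives the result directly.
byte 0: 80 xor f3 = 73
byte 1: bf xor da = 65
byte 2: 84 xor e7 = 63
byte 3: 6c xor 1e = 72
byte 4: 59 xor 3c = 65
byte 5: 0f xor 7b = 74
byte 6: 71 xor 51 = 20
byte 7: 8c xor ff = 73
byte 8: b7 xor d2 = 65
byte 9: 58 xor 3b = 63
byte 10: d3 xor a1 = 72
byte 11: f5 xor 90 = 65
byte 12: af xor db = 74

73656372657420736563726574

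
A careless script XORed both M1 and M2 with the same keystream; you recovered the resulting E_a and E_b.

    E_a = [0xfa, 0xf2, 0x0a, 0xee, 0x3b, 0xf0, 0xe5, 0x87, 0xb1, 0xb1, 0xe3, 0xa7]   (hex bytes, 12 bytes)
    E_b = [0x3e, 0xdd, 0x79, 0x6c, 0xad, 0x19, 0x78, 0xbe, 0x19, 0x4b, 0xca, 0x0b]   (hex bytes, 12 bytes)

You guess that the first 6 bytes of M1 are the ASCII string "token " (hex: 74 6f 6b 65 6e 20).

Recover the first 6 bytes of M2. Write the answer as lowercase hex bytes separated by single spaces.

b0 40 18 e7 f8 c9

First, E_a ⊕ E_b = (M1 ⊕ K) ⊕ (M2 ⊕ K) = M1 ⊕ M2, so the key drops out. Then M2 = (M1 ⊕ M2) ⊕ M1 over the first 6 bytes.
byte 0: (fa ⊕ 3e) ⊕ 74 = c4 ⊕ 74 = b0
byte 1: (f2 ⊕ dd) ⊕ 6f = 2f ⊕ 6f = 40
byte 2: (0a ⊕ 79) ⊕ 6b = 73 ⊕ 6b = 18
byte 3: (ee ⊕ 6c) ⊕ 65 = 82 ⊕ 65 = e7
byte 4: (3b ⊕ ad) ⊕ 6e = 96 ⊕ 6e = f8
byte 5: (f0 ⊕ 19) ⊕ 20 = e9 ⊕ 20 = c9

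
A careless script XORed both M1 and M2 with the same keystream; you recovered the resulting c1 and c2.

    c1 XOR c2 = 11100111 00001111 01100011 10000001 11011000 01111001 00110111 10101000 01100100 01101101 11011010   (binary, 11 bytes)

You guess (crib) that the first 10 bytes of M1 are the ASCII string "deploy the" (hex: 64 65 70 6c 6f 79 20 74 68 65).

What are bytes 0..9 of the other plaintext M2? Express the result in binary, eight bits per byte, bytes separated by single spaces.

Since c1 ⊕ c2 = M1 ⊕ M2, XORing with the guessed M1 bytes yields the corresponding M2 bytes: M2 = (c1 ⊕ c2) ⊕ M1.
e7 ⊕ 64 = 83
0f ⊕ 65 = 6a
63 ⊕ 70 = 13
81 ⊕ 6c = ed
d8 ⊕ 6f = b7
79 ⊕ 79 = 00
37 ⊕ 20 = 17
a8 ⊕ 74 = dc
64 ⊕ 68 = 0c
6d ⊕ 65 = 08

10000011 01101010 00010011 11101101 10110111 00000000 00010111 11011100 00001100 00001000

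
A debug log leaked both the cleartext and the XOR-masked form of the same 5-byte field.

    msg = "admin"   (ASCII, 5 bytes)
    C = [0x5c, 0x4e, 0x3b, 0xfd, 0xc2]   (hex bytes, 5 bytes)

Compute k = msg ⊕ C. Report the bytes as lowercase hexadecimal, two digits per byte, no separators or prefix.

3d2a5694ac

Since C = msg ⊕ k, XORing both sides with msg gives k = msg ⊕ C.
byte 0: 61 xor 5c = 3d
byte 1: 64 xor 4e = 2a
byte 2: 6d xor 3b = 56
byte 3: 69 xor fd = 94
byte 4: 6e xor c2 = ac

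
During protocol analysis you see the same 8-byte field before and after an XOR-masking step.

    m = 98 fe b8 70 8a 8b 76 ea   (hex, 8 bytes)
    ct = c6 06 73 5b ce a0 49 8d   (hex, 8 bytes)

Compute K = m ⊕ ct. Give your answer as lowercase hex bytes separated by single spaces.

5e f8 cb 2b 44 2b 3f 67

Since ct = m ⊕ K, XORing both sides with m gives K = m ⊕ ct.
152 XOR 198 =  94
254 XOR   6 = 248
184 XOR 115 = 203
112 XOR  91 =  43
138 XOR 206 =  68
139 XOR 160 =  43
118 XOR  73 =  63
234 XOR 141 = 103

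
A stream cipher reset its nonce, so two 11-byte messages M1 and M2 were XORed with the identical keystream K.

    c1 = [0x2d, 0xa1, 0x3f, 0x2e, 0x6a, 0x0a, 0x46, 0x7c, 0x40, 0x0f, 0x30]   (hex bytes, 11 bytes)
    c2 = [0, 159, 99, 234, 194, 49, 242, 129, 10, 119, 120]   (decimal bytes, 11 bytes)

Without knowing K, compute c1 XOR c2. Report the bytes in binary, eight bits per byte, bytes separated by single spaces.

c1 ⊕ c2 = (M1 ⊕ K) ⊕ (M2 ⊕ K) = M1 ⊕ M2 — the shared key cancels under XOR.
00101101 ^ 00000000 = 00101101
10100001 ^ 10011111 = 00111110
00111111 ^ 01100011 = 01011100
00101110 ^ 11101010 = 11000100
01101010 ^ 11000010 = 10101000
00001010 ^ 00110001 = 00111011
01000110 ^ 11110010 = 10110100
01111100 ^ 10000001 = 11111101
01000000 ^ 00001010 = 01001010
00001111 ^ 01110111 = 01111000
00110000 ^ 01111000 = 01001000

00101101 00111110 01011100 11000100 10101000 00111011 10110100 11111101 01001010 01111000 01001000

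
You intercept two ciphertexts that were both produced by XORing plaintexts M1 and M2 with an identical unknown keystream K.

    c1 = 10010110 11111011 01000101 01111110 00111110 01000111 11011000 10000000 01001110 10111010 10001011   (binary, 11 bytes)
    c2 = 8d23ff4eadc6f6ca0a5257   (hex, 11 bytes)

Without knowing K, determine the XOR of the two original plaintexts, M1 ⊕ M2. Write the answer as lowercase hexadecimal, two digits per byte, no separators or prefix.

c1 ⊕ c2 = (M1 ⊕ K) ⊕ (M2 ⊕ K) = M1 ⊕ M2 — the shared key cancels under XOR.
byte 0: 96 xor 8d = 1b
byte 1: fb xor 23 = d8
byte 2: 45 xor ff = ba
byte 3: 7e xor 4e = 30
byte 4: 3e xor ad = 93
byte 5: 47 xor c6 = 81
byte 6: d8 xor f6 = 2e
byte 7: 80 xor ca = 4a
byte 8: 4e xor 0a = 44
byte 9: ba xor 52 = e8
byte 10: 8b xor 57 = dc

1bd8ba3093812e4a44e8dc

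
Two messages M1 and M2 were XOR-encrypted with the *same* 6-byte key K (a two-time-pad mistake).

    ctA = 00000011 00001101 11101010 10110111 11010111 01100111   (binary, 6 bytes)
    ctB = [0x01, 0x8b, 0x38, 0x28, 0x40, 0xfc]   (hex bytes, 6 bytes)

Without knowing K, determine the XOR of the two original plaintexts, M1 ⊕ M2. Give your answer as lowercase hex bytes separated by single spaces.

02 86 d2 9f 97 9b

ctA ⊕ ctB = (M1 ⊕ K) ⊕ (M2 ⊕ K) = M1 ⊕ M2 — the shared key cancels under XOR.
byte 0: 03 xor 01 = 02
byte 1: 0d xor 8b = 86
byte 2: ea xor 38 = d2
byte 3: b7 xor 28 = 9f
byte 4: d7 xor 40 = 97
byte 5: 67 xor fc = 9b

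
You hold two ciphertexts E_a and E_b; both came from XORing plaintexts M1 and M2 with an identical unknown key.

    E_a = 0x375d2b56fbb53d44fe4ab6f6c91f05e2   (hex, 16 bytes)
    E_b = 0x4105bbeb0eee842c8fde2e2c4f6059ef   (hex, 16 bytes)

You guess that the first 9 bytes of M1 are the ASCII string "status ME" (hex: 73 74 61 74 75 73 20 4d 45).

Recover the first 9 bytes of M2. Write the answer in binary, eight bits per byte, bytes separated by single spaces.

00000101 00101100 11110001 11001001 10000000 00101000 10011001 00100101 00110100

First, E_a ⊕ E_b = (M1 ⊕ K) ⊕ (M2 ⊕ K) = M1 ⊕ M2, so the key drops out. Then M2 = (M1 ⊕ M2) ⊕ M1 over the first 9 bytes.
byte 0: (37 xor 41) xor 73 = 76 xor 73 = 05
byte 1: (5d xor 05) xor 74 = 58 xor 74 = 2c
byte 2: (2b xor bb) xor 61 = 90 xor 61 = f1
byte 3: (56 xor eb) xor 74 = bd xor 74 = c9
byte 4: (fb xor 0e) xor 75 = f5 xor 75 = 80
byte 5: (b5 xor ee) xor 73 = 5b xor 73 = 28
byte 6: (3d xor 84) xor 20 = b9 xor 20 = 99
byte 7: (44 xor 2c) xor 4d = 68 xor 4d = 25
byte 8: (fe xor 8f) xor 45 = 71 xor 45 = 34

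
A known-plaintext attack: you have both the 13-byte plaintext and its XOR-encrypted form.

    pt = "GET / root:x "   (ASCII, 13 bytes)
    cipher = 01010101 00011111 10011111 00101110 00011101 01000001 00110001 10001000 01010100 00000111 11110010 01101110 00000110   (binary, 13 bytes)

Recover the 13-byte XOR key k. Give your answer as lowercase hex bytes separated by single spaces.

12 5a cb 0e 32 61 43 e7 3b 73 c8 16 26

Since cipher = pt ⊕ k, XORing both sides with pt gives k = pt ⊕ cipher.
47 XOR 55 = 12
45 XOR 1f = 5a
54 XOR 9f = cb
20 XOR 2e = 0e
2f XOR 1d = 32
20 XOR 41 = 61
72 XOR 31 = 43
6f XOR 88 = e7
6f XOR 54 = 3b
74 XOR 07 = 73
3a XOR f2 = c8
78 XOR 6e = 16
20 XOR 06 = 26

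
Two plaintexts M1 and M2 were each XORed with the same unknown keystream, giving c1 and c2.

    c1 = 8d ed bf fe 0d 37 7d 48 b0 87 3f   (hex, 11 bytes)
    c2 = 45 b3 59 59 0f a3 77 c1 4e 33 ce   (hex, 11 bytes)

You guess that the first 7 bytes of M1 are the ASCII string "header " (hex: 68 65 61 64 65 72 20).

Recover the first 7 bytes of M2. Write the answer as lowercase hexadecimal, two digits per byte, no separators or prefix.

a03b87c367e62a

First, c1 ⊕ c2 = (M1 ⊕ K) ⊕ (M2 ⊕ K) = M1 ⊕ M2, so the key drops out. Then M2 = (M1 ⊕ M2) ⊕ M1 over the first 7 bytes.
byte 0: (8d ^ 45) ^ 68 = c8 ^ 68 = a0
byte 1: (ed ^ b3) ^ 65 = 5e ^ 65 = 3b
byte 2: (bf ^ 59) ^ 61 = e6 ^ 61 = 87
byte 3: (fe ^ 59) ^ 64 = a7 ^ 64 = c3
byte 4: (0d ^ 0f) ^ 65 = 02 ^ 65 = 67
byte 5: (37 ^ a3) ^ 72 = 94 ^ 72 = e6
byte 6: (7d ^ 77) ^ 20 = 0a ^ 20 = 2a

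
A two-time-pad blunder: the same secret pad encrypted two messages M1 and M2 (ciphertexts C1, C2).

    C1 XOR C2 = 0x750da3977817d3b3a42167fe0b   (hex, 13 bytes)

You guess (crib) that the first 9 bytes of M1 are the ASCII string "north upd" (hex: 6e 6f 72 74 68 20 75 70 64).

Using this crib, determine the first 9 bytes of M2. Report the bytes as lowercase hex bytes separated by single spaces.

1b 62 d1 e3 10 37 a6 c3 c0

Since C1 ⊕ C2 = M1 ⊕ M2, XORing with the guessed M1 bytes yields the corresponding M2 bytes: M2 = (C1 ⊕ C2) ⊕ M1.
75 xor 6e = 1b
0d xor 6f = 62
a3 xor 72 = d1
97 xor 74 = e3
78 xor 68 = 10
17 xor 20 = 37
d3 xor 75 = a6
b3 xor 70 = c3
a4 xor 64 = c0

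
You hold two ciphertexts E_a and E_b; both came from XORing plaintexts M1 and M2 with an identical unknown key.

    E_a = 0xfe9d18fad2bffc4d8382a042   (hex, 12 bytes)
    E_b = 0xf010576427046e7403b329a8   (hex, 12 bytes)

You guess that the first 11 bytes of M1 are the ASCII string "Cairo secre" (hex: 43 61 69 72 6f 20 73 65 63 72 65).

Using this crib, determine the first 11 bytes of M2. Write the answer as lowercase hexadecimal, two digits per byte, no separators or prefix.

First, E_a ⊕ E_b = (M1 ⊕ K) ⊕ (M2 ⊕ K) = M1 ⊕ M2, so the key drops out. Then M2 = (M1 ⊕ M2) ⊕ M1 over the first 11 bytes.
byte 0: (fe ^ f0) ^ 43 = 0e ^ 43 = 4d
byte 1: (9d ^ 10) ^ 61 = 8d ^ 61 = ec
byte 2: (18 ^ 57) ^ 69 = 4f ^ 69 = 26
byte 3: (fa ^ 64) ^ 72 = 9e ^ 72 = ec
byte 4: (d2 ^ 27) ^ 6f = f5 ^ 6f = 9a
byte 5: (bf ^ 04) ^ 20 = bb ^ 20 = 9b
byte 6: (fc ^ 6e) ^ 73 = 92 ^ 73 = e1
byte 7: (4d ^ 74) ^ 65 = 39 ^ 65 = 5c
byte 8: (83 ^ 03) ^ 63 = 80 ^ 63 = e3
byte 9: (82 ^ b3) ^ 72 = 31 ^ 72 = 43
byte 10: (a0 ^ 29) ^ 65 = 89 ^ 65 = ec

4dec26ec9a9be15ce343ec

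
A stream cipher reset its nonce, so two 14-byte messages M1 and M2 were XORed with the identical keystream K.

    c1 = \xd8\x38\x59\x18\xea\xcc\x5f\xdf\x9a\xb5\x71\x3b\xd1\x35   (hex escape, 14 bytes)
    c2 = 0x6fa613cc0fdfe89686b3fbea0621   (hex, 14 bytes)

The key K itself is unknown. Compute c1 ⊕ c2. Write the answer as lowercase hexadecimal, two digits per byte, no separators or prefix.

b79e4ad4e513b7491c068ad1d714

c1 ⊕ c2 = (M1 ⊕ K) ⊕ (M2 ⊕ K) = M1 ⊕ M2 — the shared key cancels under XOR.
d8 ⊕ 6f = b7
38 ⊕ a6 = 9e
59 ⊕ 13 = 4a
18 ⊕ cc = d4
ea ⊕ 0f = e5
cc ⊕ df = 13
5f ⊕ e8 = b7
df ⊕ 96 = 49
9a ⊕ 86 = 1c
b5 ⊕ b3 = 06
71 ⊕ fb = 8a
3b ⊕ ea = d1
d1 ⊕ 06 = d7
35 ⊕ 21 = 14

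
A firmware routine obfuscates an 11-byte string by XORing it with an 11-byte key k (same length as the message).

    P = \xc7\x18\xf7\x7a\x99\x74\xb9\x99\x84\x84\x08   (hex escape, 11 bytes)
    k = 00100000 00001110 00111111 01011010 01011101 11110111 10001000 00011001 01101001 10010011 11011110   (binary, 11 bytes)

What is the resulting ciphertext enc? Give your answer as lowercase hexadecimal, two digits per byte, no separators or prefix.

XOR is its own inverse, so applying the key byte-wise gives the result directly.
c7 ^ 20 = e7
18 ^ 0e = 16
f7 ^ 3f = c8
7a ^ 5a = 20
99 ^ 5d = c4
74 ^ f7 = 83
b9 ^ 88 = 31
99 ^ 19 = 80
84 ^ 69 = ed
84 ^ 93 = 17
08 ^ de = d6

e716c820c4833180ed17d6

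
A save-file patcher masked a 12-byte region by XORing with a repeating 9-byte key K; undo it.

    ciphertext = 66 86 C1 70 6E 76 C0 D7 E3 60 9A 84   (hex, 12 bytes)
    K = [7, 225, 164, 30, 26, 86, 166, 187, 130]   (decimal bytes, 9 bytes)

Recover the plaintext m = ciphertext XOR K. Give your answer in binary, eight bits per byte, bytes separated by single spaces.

The 9-byte key repeats, so the effective keystream is 07 e1 a4 1e 1a 56 a6 bb 82 07 e1 a4.
byte 0: 66 ^ 07 = 61
byte 1: 86 ^ e1 = 67
byte 2: c1 ^ a4 = 65
byte 3: 70 ^ 1e = 6e
byte 4: 6e ^ 1a = 74
byte 5: 76 ^ 56 = 20
byte 6: c0 ^ a6 = 66
byte 7: d7 ^ bb = 6c
byte 8: e3 ^ 82 = 61
byte 9: 60 ^ 07 = 67
byte 10: 9a ^ e1 = 7b
byte 11: 84 ^ a4 = 20

01100001 01100111 01100101 01101110 01110100 00100000 01100110 01101100 01100001 01100111 01111011 00100000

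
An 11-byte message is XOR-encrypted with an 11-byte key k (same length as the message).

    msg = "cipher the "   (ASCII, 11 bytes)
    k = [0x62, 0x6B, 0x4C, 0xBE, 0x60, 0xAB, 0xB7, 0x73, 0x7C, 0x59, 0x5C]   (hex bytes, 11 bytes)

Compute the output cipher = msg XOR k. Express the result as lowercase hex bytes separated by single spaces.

01100011 ⊕ 01100010 = 00000001
01101001 ⊕ 01101011 = 00000010
01110000 ⊕ 01001100 = 00111100
01101000 ⊕ 10111110 = 11010110
01100101 ⊕ 01100000 = 00000101
01110010 ⊕ 10101011 = 11011001
00100000 ⊕ 10110111 = 10010111
01110100 ⊕ 01110011 = 00000111
01101000 ⊕ 01111100 = 00010100
01100101 ⊕ 01011001 = 00111100
00100000 ⊕ 01011100 = 01111100

01 02 3c d6 05 d9 97 07 14 3c 7c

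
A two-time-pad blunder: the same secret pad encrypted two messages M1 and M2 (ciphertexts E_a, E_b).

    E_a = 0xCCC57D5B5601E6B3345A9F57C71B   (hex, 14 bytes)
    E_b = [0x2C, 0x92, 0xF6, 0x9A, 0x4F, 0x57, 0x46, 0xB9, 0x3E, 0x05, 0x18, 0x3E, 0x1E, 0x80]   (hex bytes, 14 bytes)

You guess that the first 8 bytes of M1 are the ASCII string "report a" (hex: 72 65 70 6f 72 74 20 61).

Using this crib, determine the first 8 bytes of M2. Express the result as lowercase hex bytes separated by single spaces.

First, E_a ⊕ E_b = (M1 ⊕ K) ⊕ (M2 ⊕ K) = M1 ⊕ M2, so the key drops out. Then M2 = (M1 ⊕ M2) ⊕ M1 over the first 8 bytes.
byte 0: (cc xor 2c) xor 72 = e0 xor 72 = 92
byte 1: (c5 xor 92) xor 65 = 57 xor 65 = 32
byte 2: (7d xor f6) xor 70 = 8b xor 70 = fb
byte 3: (5b xor 9a) xor 6f = c1 xor 6f = ae
byte 4: (56 xor 4f) xor 72 = 19 xor 72 = 6b
byte 5: (01 xor 57) xor 74 = 56 xor 74 = 22
byte 6: (e6 xor 46) xor 20 = a0 xor 20 = 80
byte 7: (b3 xor b9) xor 61 = 0a xor 61 = 6b

92 32 fb ae 6b 22 80 6b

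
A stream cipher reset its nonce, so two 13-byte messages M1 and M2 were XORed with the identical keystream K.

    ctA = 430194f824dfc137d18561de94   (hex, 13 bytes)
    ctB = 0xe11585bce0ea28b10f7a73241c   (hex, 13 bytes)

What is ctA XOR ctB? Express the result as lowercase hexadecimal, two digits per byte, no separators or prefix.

ctA ⊕ ctB = (M1 ⊕ K) ⊕ (M2 ⊕ K) = M1 ⊕ M2 — the shared key cancels under XOR.
01000011 xor 11100001 = 10100010
00000001 xor 00010101 = 00010100
10010100 xor 10000101 = 00010001
11111000 xor 10111100 = 01000100
00100100 xor 11100000 = 11000100
11011111 xor 11101010 = 00110101
11000001 xor 00101000 = 11101001
00110111 xor 10110001 = 10000110
11010001 xor 00001111 = 11011110
10000101 xor 01111010 = 11111111
01100001 xor 01110011 = 00010010
11011110 xor 00100100 = 11111010
10010100 xor 00011100 = 10001000

a2141144c435e986deff12fa88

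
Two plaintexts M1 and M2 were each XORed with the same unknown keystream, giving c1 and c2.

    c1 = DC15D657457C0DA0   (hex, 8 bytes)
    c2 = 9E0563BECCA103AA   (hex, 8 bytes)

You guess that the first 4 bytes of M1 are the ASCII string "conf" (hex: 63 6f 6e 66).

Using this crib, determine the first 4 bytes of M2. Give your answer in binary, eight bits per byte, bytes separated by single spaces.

00100001 01111111 11011011 10001111

First, c1 ⊕ c2 = (M1 ⊕ K) ⊕ (M2 ⊕ K) = M1 ⊕ M2, so the key drops out. Then M2 = (M1 ⊕ M2) ⊕ M1 over the first 4 bytes.
byte 0: (dc ⊕ 9e) ⊕ 63 = 42 ⊕ 63 = 21
byte 1: (15 ⊕ 05) ⊕ 6f = 10 ⊕ 6f = 7f
byte 2: (d6 ⊕ 63) ⊕ 6e = b5 ⊕ 6e = db
byte 3: (57 ⊕ be) ⊕ 66 = e9 ⊕ 66 = 8f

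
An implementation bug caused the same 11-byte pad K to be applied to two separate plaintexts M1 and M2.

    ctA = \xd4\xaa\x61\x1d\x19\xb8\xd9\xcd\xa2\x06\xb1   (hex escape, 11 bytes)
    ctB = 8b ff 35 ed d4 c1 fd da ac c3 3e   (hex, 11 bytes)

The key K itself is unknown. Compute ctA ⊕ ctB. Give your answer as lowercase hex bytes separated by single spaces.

ctA ⊕ ctB = (M1 ⊕ K) ⊕ (M2 ⊕ K) = M1 ⊕ M2 — the shared key cancels under XOR.
d4 ^ 8b = 5f
aa ^ ff = 55
61 ^ 35 = 54
1d ^ ed = f0
19 ^ d4 = cd
b8 ^ c1 = 79
d9 ^ fd = 24
cd ^ da = 17
a2 ^ ac = 0e
06 ^ c3 = c5
b1 ^ 3e = 8f

5f 55 54 f0 cd 79 24 17 0e c5 8f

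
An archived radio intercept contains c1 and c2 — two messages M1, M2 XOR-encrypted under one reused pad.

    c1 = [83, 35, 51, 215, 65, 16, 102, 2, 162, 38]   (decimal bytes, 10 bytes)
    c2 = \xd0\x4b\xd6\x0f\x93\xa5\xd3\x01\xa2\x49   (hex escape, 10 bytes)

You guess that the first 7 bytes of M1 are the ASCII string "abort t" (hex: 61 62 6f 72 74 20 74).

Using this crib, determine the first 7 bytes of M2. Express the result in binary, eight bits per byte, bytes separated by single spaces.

First, c1 ⊕ c2 = (M1 ⊕ K) ⊕ (M2 ⊕ K) = M1 ⊕ M2, so the key drops out. Then M2 = (M1 ⊕ M2) ⊕ M1 over the first 7 bytes.
byte 0: (53 XOR d0) XOR 61 = 83 XOR 61 = e2
byte 1: (23 XOR 4b) XOR 62 = 68 XOR 62 = 0a
byte 2: (33 XOR d6) XOR 6f = e5 XOR 6f = 8a
byte 3: (d7 XOR 0f) XOR 72 = d8 XOR 72 = aa
byte 4: (41 XOR 93) XOR 74 = d2 XOR 74 = a6
byte 5: (10 XOR a5) XOR 20 = b5 XOR 20 = 95
byte 6: (66 XOR d3) XOR 74 = b5 XOR 74 = c1

11100010 00001010 10001010 10101010 10100110 10010101 11000001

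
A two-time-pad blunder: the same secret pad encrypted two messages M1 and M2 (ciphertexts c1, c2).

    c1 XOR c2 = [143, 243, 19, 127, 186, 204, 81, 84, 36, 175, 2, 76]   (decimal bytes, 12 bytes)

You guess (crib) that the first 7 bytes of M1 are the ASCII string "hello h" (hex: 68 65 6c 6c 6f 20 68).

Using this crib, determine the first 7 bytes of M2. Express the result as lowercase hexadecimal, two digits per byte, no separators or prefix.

Since c1 ⊕ c2 = M1 ⊕ M2, XORing with the guessed M1 bytes yields the corresponding M2 bytes: M2 = (c1 ⊕ c2) ⊕ M1.
8f ^ 68 = e7
f3 ^ 65 = 96
13 ^ 6c = 7f
7f ^ 6c = 13
ba ^ 6f = d5
cc ^ 20 = ec
51 ^ 68 = 39

e7967f13d5ec39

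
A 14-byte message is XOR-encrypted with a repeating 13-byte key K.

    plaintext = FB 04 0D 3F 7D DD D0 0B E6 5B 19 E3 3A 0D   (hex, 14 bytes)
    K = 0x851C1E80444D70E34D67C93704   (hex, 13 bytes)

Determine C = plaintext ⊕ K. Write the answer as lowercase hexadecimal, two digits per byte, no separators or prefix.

7e1813bf3990a0e8ab3cd0d43e88

The 13-byte key repeats, so the effective keystream is 85 1c 1e 80 44 4d 70 e3 4d 67 c9 37 04 85.
byte 0: fb xor 85 = 7e
byte 1: 04 xor 1c = 18
byte 2: 0d xor 1e = 13
byte 3: 3f xor 80 = bf
byte 4: 7d xor 44 = 39
byte 5: dd xor 4d = 90
byte 6: d0 xor 70 = a0
byte 7: 0b xor e3 = e8
byte 8: e6 xor 4d = ab
byte 9: 5b xor 67 = 3c
byte 10: 19 xor c9 = d0
byte 11: e3 xor 37 = d4
byte 12: 3a xor 04 = 3e
byte 13: 0d xor 85 = 88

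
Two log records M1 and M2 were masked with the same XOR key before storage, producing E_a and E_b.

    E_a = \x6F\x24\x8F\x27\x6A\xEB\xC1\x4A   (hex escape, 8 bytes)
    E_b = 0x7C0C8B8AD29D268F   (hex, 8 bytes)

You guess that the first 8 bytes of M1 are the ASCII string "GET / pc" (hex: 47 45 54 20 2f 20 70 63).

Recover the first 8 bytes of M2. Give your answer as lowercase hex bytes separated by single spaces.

54 6d 50 8d 97 56 97 a6

First, E_a ⊕ E_b = (M1 ⊕ K) ⊕ (M2 ⊕ K) = M1 ⊕ M2, so the key drops out. Then M2 = (M1 ⊕ M2) ⊕ M1 over the first 8 bytes.
byte 0: (6f ^ 7c) ^ 47 = 13 ^ 47 = 54
byte 1: (24 ^ 0c) ^ 45 = 28 ^ 45 = 6d
byte 2: (8f ^ 8b) ^ 54 = 04 ^ 54 = 50
byte 3: (27 ^ 8a) ^ 20 = ad ^ 20 = 8d
byte 4: (6a ^ d2) ^ 2f = b8 ^ 2f = 97
byte 5: (eb ^ 9d) ^ 20 = 76 ^ 20 = 56
byte 6: (c1 ^ 26) ^ 70 = e7 ^ 70 = 97
byte 7: (4a ^ 8f) ^ 63 = c5 ^ 63 = a6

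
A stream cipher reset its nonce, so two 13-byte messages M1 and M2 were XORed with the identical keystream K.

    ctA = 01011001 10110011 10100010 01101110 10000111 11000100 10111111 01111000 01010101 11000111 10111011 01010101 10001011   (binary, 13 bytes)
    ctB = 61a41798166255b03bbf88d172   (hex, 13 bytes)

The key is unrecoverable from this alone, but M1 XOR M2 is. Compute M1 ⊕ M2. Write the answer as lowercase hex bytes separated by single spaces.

ctA ⊕ ctB = (M1 ⊕ K) ⊕ (M2 ⊕ K) = M1 ⊕ M2 — the shared key cancels under XOR.
byte 0: 59 ^ 61 = 38
byte 1: b3 ^ a4 = 17
byte 2: a2 ^ 17 = b5
byte 3: 6e ^ 98 = f6
byte 4: 87 ^ 16 = 91
byte 5: c4 ^ 62 = a6
byte 6: bf ^ 55 = ea
byte 7: 78 ^ b0 = c8
byte 8: 55 ^ 3b = 6e
byte 9: c7 ^ bf = 78
byte 10: bb ^ 88 = 33
byte 11: 55 ^ d1 = 84
byte 12: 8b ^ 72 = f9

38 17 b5 f6 91 a6 ea c8 6e 78 33 84 f9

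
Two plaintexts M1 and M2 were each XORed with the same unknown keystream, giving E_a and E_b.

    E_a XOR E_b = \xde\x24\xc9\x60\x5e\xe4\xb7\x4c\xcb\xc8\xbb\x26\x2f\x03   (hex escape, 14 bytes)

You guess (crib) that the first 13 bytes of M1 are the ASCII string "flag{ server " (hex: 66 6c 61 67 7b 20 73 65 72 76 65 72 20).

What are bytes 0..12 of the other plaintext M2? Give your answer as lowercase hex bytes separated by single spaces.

b8 48 a8 07 25 c4 c4 29 b9 be de 54 0f

Since E_a ⊕ E_b = M1 ⊕ M2, XORing with the guessed M1 bytes yields the corresponding M2 bytes: M2 = (E_a ⊕ E_b) ⊕ M1.
de ^ 66 = b8
24 ^ 6c = 48
c9 ^ 61 = a8
60 ^ 67 = 07
5e ^ 7b = 25
e4 ^ 20 = c4
b7 ^ 73 = c4
4c ^ 65 = 29
cb ^ 72 = b9
c8 ^ 76 = be
bb ^ 65 = de
26 ^ 72 = 54
2f ^ 20 = 0f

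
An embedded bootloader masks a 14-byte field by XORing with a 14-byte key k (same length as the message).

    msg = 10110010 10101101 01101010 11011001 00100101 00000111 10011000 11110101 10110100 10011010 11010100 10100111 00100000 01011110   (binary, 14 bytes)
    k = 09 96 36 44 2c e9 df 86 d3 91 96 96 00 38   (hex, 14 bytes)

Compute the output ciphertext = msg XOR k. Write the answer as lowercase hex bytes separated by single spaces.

bb 3b 5c 9d 09 ee 47 73 67 0b 42 31 20 66

178 ⊕   9 = 187
173 ⊕ 150 =  59
106 ⊕  54 =  92
217 ⊕  68 = 157
 37 ⊕  44 =   9
  7 ⊕ 233 = 238
152 ⊕ 223 =  71
245 ⊕ 134 = 115
180 ⊕ 211 = 103
154 ⊕ 145 =  11
212 ⊕ 150 =  66
167 ⊕ 150 =  49
 32 ⊕   0 =  32
 94 ⊕  56 = 102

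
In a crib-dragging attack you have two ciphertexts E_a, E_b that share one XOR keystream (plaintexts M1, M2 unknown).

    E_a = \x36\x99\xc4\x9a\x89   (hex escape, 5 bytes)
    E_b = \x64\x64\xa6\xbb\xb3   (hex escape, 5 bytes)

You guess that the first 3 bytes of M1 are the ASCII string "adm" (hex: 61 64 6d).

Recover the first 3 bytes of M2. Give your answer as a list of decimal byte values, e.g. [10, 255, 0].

First, E_a ⊕ E_b = (M1 ⊕ K) ⊕ (M2 ⊕ K) = M1 ⊕ M2, so the key drops out. Then M2 = (M1 ⊕ M2) ⊕ M1 over the first 3 bytes.
byte 0: (36 ⊕ 64) ⊕ 61 = 52 ⊕ 61 = 33
byte 1: (99 ⊕ 64) ⊕ 64 = fd ⊕ 64 = 99
byte 2: (c4 ⊕ a6) ⊕ 6d = 62 ⊕ 6d = 0f

[51, 153, 15]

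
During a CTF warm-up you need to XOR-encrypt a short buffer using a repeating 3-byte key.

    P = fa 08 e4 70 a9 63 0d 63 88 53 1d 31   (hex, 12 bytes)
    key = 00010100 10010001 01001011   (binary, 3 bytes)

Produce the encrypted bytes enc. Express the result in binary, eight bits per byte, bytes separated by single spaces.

11101110 10011001 10101111 01100100 00111000 00101000 00011001 11110010 11000011 01000111 10001100 01111010

The 3-byte key repeats, so the effective keystream is 14 91 4b 14 91 4b 14 91 4b 14 91 4b.
byte 0: fa ^ 14 = ee
byte 1: 08 ^ 91 = 99
byte 2: e4 ^ 4b = af
byte 3: 70 ^ 14 = 64
byte 4: a9 ^ 91 = 38
byte 5: 63 ^ 4b = 28
byte 6: 0d ^ 14 = 19
byte 7: 63 ^ 91 = f2
byte 8: 88 ^ 4b = c3
byte 9: 53 ^ 14 = 47
byte 10: 1d ^ 91 = 8c
byte 11: 31 ^ 4b = 7a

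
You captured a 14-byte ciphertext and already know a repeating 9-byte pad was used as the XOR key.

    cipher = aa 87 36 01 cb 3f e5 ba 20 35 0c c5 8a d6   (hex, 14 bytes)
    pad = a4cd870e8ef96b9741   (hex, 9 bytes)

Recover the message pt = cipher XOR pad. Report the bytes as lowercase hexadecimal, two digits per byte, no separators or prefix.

The 9-byte key repeats, so the effective keystream is a4 cd 87 0e 8e f9 6b 97 41 a4 cd 87 0e 8e.
byte 0: 10101010 xor 10100100 = 00001110
byte 1: 10000111 xor 11001101 = 01001010
byte 2: 00110110 xor 10000111 = 10110001
byte 3: 00000001 xor 00001110 = 00001111
byte 4: 11001011 xor 10001110 = 01000101
byte 5: 00111111 xor 11111001 = 11000110
byte 6: 11100101 xor 01101011 = 10001110
byte 7: 10111010 xor 10010111 = 00101101
byte 8: 00100000 xor 01000001 = 01100001
byte 9: 00110101 xor 10100100 = 10010001
byte 10: 00001100 xor 11001101 = 11000001
byte 11: 11000101 xor 10000111 = 01000010
byte 12: 10001010 xor 00001110 = 10000100
byte 13: 11010110 xor 10001110 = 01011000

0e4ab10f45c68e2d6191c1428458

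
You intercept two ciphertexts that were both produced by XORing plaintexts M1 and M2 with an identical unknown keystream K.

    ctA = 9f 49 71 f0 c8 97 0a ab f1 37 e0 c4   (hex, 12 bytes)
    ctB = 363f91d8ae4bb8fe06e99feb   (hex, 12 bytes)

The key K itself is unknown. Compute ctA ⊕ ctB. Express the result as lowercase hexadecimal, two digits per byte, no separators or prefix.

a976e02866dcb255f7de7f2f

ctA ⊕ ctB = (M1 ⊕ K) ⊕ (M2 ⊕ K) = M1 ⊕ M2 — the shared key cancels under XOR.
159 XOR  54 = 169
 73 XOR  63 = 118
113 XOR 145 = 224
240 XOR 216 =  40
200 XOR 174 = 102
151 XOR  75 = 220
 10 XOR 184 = 178
171 XOR 254 =  85
241 XOR   6 = 247
 55 XOR 233 = 222
224 XOR 159 = 127
196 XOR 235 =  47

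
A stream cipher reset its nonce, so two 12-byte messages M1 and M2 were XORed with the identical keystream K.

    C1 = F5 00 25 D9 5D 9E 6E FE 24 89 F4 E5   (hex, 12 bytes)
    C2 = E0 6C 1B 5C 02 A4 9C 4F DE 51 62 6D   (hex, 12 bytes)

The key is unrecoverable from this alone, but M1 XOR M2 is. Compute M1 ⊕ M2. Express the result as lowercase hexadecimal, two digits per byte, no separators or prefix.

C1 ⊕ C2 = (M1 ⊕ K) ⊕ (M2 ⊕ K) = M1 ⊕ M2 — the shared key cancels under XOR.
11110101 ⊕ 11100000 = 00010101
00000000 ⊕ 01101100 = 01101100
00100101 ⊕ 00011011 = 00111110
11011001 ⊕ 01011100 = 10000101
01011101 ⊕ 00000010 = 01011111
10011110 ⊕ 10100100 = 00111010
01101110 ⊕ 10011100 = 11110010
11111110 ⊕ 01001111 = 10110001
00100100 ⊕ 11011110 = 11111010
10001001 ⊕ 01010001 = 11011000
11110100 ⊕ 01100010 = 10010110
11100101 ⊕ 01101101 = 10001000

156c3e855f3af2b1fad89688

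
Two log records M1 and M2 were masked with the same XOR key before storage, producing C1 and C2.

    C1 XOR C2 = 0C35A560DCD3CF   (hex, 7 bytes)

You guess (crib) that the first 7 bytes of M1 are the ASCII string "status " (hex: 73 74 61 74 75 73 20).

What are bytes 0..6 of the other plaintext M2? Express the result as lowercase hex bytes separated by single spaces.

Since C1 ⊕ C2 = M1 ⊕ M2, XORing with the guessed M1 bytes yields the corresponding M2 bytes: M2 = (C1 ⊕ C2) ⊕ M1.
0c ^ 73 = 7f
35 ^ 74 = 41
a5 ^ 61 = c4
60 ^ 74 = 14
dc ^ 75 = a9
d3 ^ 73 = a0
cf ^ 20 = ef

7f 41 c4 14 a9 a0 ef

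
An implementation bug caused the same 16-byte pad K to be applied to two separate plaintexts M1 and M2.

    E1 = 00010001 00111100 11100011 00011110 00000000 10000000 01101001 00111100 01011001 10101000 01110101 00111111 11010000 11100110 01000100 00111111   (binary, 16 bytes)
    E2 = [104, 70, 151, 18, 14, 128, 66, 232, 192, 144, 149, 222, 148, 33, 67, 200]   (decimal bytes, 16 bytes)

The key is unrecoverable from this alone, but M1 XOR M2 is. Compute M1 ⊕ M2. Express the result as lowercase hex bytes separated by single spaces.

E1 ⊕ E2 = (M1 ⊕ K) ⊕ (M2 ⊕ K) = M1 ⊕ M2 — the shared key cancels under XOR.
11 ^ 68 = 79
3c ^ 46 = 7a
e3 ^ 97 = 74
1e ^ 12 = 0c
00 ^ 0e = 0e
80 ^ 80 = 00
69 ^ 42 = 2b
3c ^ e8 = d4
59 ^ c0 = 99
a8 ^ 90 = 38
75 ^ 95 = e0
3f ^ de = e1
d0 ^ 94 = 44
e6 ^ 21 = c7
44 ^ 43 = 07
3f ^ c8 = f7

79 7a 74 0c 0e 00 2b d4 99 38 e0 e1 44 c7 07 f7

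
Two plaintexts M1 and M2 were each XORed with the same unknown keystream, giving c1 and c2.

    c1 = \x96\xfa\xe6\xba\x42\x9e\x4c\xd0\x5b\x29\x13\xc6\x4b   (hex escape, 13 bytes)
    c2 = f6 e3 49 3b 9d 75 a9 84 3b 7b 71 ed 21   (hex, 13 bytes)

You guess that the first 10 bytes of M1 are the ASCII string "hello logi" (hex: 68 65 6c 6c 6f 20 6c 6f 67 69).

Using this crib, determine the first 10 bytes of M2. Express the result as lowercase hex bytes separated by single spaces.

First, c1 ⊕ c2 = (M1 ⊕ K) ⊕ (M2 ⊕ K) = M1 ⊕ M2, so the key drops out. Then M2 = (M1 ⊕ M2) ⊕ M1 over the first 10 bytes.
byte 0: (96 XOR f6) XOR 68 = 60 XOR 68 = 08
byte 1: (fa XOR e3) XOR 65 = 19 XOR 65 = 7c
byte 2: (e6 XOR 49) XOR 6c = af XOR 6c = c3
byte 3: (ba XOR 3b) XOR 6c = 81 XOR 6c = ed
byte 4: (42 XOR 9d) XOR 6f = df XOR 6f = b0
byte 5: (9e XOR 75) XOR 20 = eb XOR 20 = cb
byte 6: (4c XOR a9) XOR 6c = e5 XOR 6c = 89
byte 7: (d0 XOR 84) XOR 6f = 54 XOR 6f = 3b
byte 8: (5b XOR 3b) XOR 67 = 60 XOR 67 = 07
byte 9: (29 XOR 7b) XOR 69 = 52 XOR 69 = 3b

08 7c c3 ed b0 cb 89 3b 07 3b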